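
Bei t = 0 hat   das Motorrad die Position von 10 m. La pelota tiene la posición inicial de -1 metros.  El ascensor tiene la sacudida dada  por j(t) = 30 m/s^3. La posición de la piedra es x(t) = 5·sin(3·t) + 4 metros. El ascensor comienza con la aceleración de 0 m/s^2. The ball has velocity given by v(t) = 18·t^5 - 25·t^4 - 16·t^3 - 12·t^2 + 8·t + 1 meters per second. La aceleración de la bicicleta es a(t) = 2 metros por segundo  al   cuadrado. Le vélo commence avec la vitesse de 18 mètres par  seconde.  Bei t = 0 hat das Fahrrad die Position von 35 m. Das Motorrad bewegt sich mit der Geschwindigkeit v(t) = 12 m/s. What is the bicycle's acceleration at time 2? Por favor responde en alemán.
Mit a(t) = 2 und Einsetzen von t = 2, finden wir a = 2.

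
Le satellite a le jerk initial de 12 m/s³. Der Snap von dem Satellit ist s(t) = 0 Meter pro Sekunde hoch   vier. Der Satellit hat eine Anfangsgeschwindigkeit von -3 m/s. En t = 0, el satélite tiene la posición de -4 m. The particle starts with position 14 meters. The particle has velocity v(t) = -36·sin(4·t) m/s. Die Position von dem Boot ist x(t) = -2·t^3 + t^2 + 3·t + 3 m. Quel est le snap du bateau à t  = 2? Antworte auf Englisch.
Starting from position x(t) = -2·t^3 + t^2 + 3·t + 3, we take 4 derivatives. The derivative of position gives velocity: v(t) = -6·t^2 + 2·t + 3. Differentiating velocity, we get acceleration: a(t) = 2 - 12·t. Differentiating acceleration, we get jerk: j(t) = -12. Taking d/dt of j(t), we find s(t) = 0. Using s(t) = 0 and substituting t = 2, we find s = 0.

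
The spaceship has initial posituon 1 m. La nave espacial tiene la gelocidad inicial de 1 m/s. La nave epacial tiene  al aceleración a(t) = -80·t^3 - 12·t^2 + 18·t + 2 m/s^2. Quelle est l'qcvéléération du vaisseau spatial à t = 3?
De l'équation de l'accélération a(t) = -80·t^3 - 12·t^2 + 18·t + 2, nous substituons t = 3 pour obtenir a = -2212.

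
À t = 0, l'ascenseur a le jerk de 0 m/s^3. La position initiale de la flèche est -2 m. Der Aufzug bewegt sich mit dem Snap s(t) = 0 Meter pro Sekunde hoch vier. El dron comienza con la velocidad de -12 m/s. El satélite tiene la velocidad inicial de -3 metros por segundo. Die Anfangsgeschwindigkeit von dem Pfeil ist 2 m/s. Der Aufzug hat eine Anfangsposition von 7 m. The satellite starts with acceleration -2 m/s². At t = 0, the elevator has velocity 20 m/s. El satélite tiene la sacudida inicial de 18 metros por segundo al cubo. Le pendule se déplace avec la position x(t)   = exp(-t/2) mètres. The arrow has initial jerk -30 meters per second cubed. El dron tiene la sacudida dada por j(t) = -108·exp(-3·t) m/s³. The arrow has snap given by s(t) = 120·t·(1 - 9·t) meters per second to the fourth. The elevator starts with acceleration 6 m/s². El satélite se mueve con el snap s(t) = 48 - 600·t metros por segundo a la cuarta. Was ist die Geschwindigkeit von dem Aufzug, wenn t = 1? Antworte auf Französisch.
Nous devons trouver l'intégrale de notre équation du snap s(t) = 0 3 fois. La primitive du snap est le jerk. En utilisant j(0) = 0, nous obtenons j(t) = 0. L'intégrale du jerk, avec a(0) = 6, donne l'accélération: a(t) = 6. En prenant ∫a(t)dt et en appliquant v(0) = 20, nous trouvons v(t) = 6·t + 20. En utilisant v(t) = 6·t + 20 et en substituant t = 1, nous trouvons v = 26.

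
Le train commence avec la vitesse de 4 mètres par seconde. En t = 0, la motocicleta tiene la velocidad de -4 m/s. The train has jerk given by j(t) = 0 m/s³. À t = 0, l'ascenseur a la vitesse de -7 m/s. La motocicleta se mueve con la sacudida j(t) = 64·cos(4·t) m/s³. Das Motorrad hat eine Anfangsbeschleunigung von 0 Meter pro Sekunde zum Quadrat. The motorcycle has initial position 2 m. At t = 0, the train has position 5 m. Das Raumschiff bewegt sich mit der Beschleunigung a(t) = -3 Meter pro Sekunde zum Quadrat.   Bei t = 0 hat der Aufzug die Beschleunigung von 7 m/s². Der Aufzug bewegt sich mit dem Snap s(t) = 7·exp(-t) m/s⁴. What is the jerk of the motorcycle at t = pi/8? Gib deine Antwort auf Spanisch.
Tenemos la sacudida j(t) = 64·cos(4·t). Sustituyendo t = pi/8: j(pi/8) = 0.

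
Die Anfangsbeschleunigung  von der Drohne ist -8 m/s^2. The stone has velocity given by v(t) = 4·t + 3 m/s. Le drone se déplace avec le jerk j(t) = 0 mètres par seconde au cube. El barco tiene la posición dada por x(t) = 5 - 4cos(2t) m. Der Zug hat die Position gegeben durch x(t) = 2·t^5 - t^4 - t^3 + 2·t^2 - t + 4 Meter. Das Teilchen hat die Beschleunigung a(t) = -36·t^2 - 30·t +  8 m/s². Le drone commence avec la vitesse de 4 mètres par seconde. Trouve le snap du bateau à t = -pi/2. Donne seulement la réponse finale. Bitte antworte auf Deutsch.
Bei t = -pi/2, s = 64.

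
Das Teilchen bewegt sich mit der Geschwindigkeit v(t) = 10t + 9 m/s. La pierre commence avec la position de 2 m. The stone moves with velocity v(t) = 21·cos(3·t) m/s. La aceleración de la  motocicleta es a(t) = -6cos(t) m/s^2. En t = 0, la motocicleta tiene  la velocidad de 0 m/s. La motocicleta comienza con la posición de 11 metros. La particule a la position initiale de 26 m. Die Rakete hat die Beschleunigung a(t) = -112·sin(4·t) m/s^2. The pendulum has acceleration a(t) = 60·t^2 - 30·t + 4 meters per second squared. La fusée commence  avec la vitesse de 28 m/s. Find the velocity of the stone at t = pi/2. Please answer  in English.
From the given velocity equation v(t) = 21·cos(3·t), we substitute t = pi/2 to get v = 0.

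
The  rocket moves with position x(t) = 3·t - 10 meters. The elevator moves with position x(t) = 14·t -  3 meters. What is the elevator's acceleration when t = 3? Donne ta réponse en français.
En partant de la position x(t) = 14·t - 3, nous prenons 2 dérivées. En dérivant la position, nous obtenons la vitesse: v(t) = 14. En prenant d/dt de v(t), nous trouvons a(t) = 0. Nous avons l'accélération a(t) = 0. En substituant t = 3: a(3) = 0.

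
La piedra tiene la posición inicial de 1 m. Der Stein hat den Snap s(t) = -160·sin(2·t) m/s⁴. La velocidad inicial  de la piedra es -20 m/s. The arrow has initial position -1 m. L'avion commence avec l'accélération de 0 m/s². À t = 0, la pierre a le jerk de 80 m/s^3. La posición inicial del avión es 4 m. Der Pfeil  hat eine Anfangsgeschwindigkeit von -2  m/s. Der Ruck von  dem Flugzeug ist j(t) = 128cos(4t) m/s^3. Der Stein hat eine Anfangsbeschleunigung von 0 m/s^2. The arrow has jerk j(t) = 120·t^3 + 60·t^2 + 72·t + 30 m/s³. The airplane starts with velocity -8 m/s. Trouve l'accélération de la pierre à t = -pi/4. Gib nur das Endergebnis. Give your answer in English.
The answer is -40.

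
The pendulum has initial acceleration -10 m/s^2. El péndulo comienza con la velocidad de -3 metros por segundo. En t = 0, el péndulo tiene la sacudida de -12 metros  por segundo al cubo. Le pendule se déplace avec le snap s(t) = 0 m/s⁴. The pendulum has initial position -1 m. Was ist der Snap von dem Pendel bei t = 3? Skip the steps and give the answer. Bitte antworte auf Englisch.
The snap at t = 3 is s = 0.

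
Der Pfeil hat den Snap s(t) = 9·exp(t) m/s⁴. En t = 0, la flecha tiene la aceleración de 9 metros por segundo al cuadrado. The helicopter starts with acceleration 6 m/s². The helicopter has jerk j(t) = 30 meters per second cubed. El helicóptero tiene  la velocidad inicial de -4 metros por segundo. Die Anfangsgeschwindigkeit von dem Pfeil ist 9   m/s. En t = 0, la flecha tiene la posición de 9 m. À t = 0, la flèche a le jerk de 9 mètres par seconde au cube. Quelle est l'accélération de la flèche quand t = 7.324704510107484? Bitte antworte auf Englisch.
We must find the integral of our snap equation s(t) = 9·exp(t) 2 times. Integrating snap and using the initial condition j(0) = 9, we get j(t) = 9·exp(t). Integrating jerk and using the initial condition a(0) = 9, we get a(t) = 9·exp(t). We have acceleration a(t) = 9·exp(t). Substituting t = 7.324704510107484: a(7.324704510107484) = 13655.9293026535.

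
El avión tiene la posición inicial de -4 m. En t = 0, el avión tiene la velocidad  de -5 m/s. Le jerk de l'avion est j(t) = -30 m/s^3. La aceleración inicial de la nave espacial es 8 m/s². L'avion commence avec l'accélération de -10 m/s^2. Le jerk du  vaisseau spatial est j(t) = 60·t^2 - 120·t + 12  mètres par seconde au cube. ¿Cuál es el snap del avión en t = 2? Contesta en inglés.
To solve this, we need to take 1 derivative of our jerk equation j(t) = -30. Taking d/dt of j(t), we find s(t) = 0. We have snap s(t) = 0. Substituting t = 2: s(2) = 0.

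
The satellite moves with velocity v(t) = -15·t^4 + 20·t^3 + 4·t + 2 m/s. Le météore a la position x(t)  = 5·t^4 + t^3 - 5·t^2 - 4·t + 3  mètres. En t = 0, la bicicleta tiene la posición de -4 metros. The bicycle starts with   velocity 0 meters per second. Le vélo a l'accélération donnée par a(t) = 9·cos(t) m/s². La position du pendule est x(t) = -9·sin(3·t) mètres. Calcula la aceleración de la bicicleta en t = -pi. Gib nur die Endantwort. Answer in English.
The answer is -9.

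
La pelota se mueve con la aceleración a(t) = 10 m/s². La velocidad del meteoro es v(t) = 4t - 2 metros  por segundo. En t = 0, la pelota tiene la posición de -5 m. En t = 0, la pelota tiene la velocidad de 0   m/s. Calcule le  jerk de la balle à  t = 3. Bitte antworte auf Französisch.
Nous devons dériver notre équation de l'accélération a(t) = 10 1 fois. En prenant d/dt de a(t), nous trouvons j(t) = 0. De l'équation du jerk j(t) = 0, nous substituons t = 3 pour obtenir j = 0.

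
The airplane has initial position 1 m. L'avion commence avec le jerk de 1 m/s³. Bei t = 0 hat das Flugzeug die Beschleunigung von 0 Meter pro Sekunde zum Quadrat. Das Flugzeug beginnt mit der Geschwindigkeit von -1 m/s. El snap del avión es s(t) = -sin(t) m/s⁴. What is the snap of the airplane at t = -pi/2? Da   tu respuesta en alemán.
Aus der Gleichung für den Snap s(t) = -sin(t), setzen wir t = -pi/2 ein und erhalten s = 1.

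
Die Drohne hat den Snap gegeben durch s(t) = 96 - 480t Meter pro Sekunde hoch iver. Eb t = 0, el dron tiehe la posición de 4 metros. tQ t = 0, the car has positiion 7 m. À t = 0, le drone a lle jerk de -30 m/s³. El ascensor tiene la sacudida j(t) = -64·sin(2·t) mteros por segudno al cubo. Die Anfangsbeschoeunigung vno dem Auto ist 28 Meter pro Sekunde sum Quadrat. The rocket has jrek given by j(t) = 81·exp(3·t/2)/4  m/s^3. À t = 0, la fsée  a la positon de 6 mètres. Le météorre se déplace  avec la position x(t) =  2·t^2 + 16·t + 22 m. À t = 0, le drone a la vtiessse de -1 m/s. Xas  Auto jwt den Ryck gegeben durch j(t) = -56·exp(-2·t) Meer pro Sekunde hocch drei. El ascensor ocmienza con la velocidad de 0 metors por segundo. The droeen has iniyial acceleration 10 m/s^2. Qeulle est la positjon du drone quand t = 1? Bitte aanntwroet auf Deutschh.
Ausgehend von dem Snap s(t) = 96 - 480·t, nehmen wir 4 Integrale. Die Stammfunktion von dem Snap ist der Ruck. Mit j(0) = -30 erhalten wir j(t) = -240·t^2 + 96·t - 30. Durch Integration von dem Ruck und Verwendung der Anfangsbedingung a(0) = 10, erhalten wir a(t) = -80·t^3 + 48·t^2 - 30·t + 10. Mit ∫a(t)dt und Anwendung von v(0) = -1, finden wir v(t) = -20·t^4 + 16·t^3 - 15·t^2 + 10·t - 1. Durch Integration von der Geschwindigkeit und Verwendung der Anfangsbedingung x(0) = 4, erhalten wir x(t) = -4·t^5 + 4·t^4 - 5·t^3 + 5·t^2 - t + 4. Wir haben die Position x(t) = -4·t^5 + 4·t^4 - 5·t^3 + 5·t^2 - t + 4. Durch Einsetzen von t = 1: x(1) = 3.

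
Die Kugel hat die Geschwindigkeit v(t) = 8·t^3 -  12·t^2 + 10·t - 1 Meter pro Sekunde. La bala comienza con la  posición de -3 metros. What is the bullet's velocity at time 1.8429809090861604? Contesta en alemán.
Mit v(t) = 8·t^3 - 12·t^2 + 10·t - 1 und Einsetzen von t = 1.8429809090861604, finden wir v = 26.7495021047082.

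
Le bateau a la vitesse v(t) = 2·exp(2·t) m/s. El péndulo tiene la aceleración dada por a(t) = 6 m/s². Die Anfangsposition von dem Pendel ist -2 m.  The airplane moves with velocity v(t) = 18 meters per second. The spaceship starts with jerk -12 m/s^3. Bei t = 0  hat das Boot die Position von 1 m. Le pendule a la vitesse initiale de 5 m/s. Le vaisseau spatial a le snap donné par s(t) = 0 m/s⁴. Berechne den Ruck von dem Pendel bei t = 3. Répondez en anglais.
Starting from acceleration a(t) = 6, we take 1 derivative. Differentiating acceleration, we get jerk: j(t) = 0. From the given jerk equation j(t) = 0, we substitute t = 3 to get j = 0.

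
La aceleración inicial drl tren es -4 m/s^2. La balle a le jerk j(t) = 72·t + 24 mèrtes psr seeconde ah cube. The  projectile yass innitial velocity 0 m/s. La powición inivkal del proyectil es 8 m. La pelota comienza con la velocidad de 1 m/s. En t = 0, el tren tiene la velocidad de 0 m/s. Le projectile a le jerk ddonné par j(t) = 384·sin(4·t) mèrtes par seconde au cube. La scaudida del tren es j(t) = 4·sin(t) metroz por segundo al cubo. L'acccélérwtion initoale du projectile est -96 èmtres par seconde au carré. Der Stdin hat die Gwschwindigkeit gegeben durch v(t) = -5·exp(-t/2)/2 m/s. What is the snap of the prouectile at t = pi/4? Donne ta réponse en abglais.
We must differentiate our jerk equation j(t) = 384·sin(4·t) 1 time. Taking d/dt of j(t), we find s(t) = 1536·cos(4·t). Using s(t) = 1536·cos(4·t) and substituting t = pi/4, we find s = -1536.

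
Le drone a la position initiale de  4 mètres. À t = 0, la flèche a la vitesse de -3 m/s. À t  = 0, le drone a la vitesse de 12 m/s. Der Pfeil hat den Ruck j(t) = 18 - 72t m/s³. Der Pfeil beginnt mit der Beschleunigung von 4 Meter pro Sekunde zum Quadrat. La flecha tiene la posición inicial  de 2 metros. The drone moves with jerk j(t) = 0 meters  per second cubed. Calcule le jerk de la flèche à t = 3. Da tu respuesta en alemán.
Mit j(t) = 18 - 72·t und Einsetzen von t = 3, finden wir j = -198.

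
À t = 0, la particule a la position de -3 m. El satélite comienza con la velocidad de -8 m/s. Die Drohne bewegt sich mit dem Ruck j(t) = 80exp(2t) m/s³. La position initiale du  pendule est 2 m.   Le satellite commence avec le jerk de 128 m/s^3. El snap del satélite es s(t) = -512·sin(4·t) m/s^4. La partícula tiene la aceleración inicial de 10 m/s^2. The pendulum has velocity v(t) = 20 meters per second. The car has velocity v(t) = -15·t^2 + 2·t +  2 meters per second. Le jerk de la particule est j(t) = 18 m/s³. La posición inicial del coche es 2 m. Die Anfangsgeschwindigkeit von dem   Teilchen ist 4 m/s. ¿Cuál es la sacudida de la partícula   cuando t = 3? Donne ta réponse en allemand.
Mit j(t) = 18 und Einsetzen von t = 3, finden wir j = 18.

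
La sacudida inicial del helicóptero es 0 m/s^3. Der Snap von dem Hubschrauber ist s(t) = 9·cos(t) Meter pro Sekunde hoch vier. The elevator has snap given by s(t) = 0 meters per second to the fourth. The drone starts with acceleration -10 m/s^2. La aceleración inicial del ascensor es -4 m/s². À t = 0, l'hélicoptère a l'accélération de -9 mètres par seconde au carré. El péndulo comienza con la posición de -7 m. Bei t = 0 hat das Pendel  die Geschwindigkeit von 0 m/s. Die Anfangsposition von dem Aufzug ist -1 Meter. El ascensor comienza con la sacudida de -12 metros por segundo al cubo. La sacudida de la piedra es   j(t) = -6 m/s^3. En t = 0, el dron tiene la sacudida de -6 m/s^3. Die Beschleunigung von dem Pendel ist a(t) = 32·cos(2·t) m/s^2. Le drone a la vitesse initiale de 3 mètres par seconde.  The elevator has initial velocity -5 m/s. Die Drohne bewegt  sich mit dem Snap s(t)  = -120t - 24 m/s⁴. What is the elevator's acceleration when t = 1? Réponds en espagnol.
Partiendo del snap s(t) = 0, tomamos 2 antiderivadas. La antiderivada del snap es la sacudida. Usando j(0) = -12, obtenemos j(t) = -12. Integrando la sacudida y usando la condición inicial a(0) = -4, obtenemos a(t) = -12·t - 4. De la ecuación de la aceleración a(t) = -12·t - 4, sustituimos t = 1 para obtener a = -16.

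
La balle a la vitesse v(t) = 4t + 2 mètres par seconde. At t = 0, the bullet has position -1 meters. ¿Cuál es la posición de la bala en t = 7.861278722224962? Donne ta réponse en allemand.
Um dies zu lösen, müssen wir 1 Stammfunktion unserer Gleichung für die Geschwindigkeit v(t) = 4·t + 2 finden. Das Integral von der Geschwindigkeit ist die Position. Mit x(0) = -1 erhalten wir x(t) = 2·t^2 + 2·t - 1. Mit x(t) = 2·t^2 + 2·t - 1 und Einsetzen von t = 7.861278722224962, finden wir x = 138.321963741464.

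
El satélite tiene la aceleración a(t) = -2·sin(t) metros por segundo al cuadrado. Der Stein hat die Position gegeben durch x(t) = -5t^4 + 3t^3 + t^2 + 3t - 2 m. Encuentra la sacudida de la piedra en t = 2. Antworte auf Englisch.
We must differentiate our position equation x(t) = -5·t^4 + 3·t^3 + t^2 + 3·t - 2 3 times. Taking d/dt of x(t), we find v(t) = -20·t^3 + 9·t^2 + 2·t + 3. Differentiating velocity, we get acceleration: a(t) = -60·t^2 + 18·t + 2. Taking d/dt of a(t), we find j(t) = 18 - 120·t. From the given jerk equation j(t) = 18 - 120·t, we substitute t = 2 to get j = -222.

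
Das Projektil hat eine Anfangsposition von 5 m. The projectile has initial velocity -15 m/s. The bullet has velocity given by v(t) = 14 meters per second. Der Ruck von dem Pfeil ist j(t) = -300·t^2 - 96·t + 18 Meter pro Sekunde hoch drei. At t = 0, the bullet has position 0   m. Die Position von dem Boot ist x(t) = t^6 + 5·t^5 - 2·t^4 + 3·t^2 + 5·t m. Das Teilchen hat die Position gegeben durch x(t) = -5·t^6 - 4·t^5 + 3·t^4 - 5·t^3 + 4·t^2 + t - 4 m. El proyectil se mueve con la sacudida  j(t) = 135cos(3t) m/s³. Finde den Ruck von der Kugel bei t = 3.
Wir müssen unsere Gleichung für die Geschwindigkeit v(t) = 14 2-mal ableiten. Durch Ableiten von der Geschwindigkeit erhalten wir die Beschleunigung: a(t) = 0. Die Ableitung von der Beschleunigung ergibt den Ruck: j(t) = 0. Mit j(t) = 0 und Einsetzen von t = 3, finden wir j = 0.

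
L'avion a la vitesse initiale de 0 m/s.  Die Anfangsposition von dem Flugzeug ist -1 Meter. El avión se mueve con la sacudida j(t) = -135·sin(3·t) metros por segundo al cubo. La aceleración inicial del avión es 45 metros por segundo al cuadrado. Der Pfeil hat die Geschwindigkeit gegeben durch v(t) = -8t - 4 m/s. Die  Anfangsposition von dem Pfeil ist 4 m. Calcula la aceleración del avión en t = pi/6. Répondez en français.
Pour résoudre ceci, nous devons prendre 1 primitive de notre équation du jerk j(t) = -135·sin(3·t). En intégrant le jerk et en utilisant la condition initiale a(0) = 45, nous obtenons a(t) = 45·cos(3·t). En utilisant a(t) = 45·cos(3·t) et en substituant t = pi/6, nous trouvons a = 0.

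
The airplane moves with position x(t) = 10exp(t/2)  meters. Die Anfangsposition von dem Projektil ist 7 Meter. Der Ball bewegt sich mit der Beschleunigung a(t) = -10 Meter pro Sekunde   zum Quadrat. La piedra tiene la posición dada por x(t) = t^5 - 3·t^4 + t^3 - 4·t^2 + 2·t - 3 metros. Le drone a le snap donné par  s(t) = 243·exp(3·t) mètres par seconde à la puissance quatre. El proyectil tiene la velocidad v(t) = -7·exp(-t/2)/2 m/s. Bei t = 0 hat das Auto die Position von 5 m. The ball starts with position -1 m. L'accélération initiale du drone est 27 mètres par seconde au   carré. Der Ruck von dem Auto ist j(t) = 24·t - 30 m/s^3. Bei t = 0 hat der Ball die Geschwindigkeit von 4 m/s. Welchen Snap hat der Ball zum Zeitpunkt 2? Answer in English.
We must differentiate our acceleration equation a(t) = -10 2 times. Differentiating acceleration, we get jerk: j(t) = 0. Differentiating jerk, we get snap: s(t) = 0. We have snap s(t) = 0. Substituting t = 2: s(2) = 0.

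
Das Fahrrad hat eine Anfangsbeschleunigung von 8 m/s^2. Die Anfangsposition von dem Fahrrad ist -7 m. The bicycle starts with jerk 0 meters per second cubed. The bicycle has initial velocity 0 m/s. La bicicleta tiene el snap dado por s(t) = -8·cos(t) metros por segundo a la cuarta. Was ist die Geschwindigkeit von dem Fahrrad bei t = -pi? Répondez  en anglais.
To solve this, we need to take 3 integrals of our snap equation s(t) = -8·cos(t). Finding the antiderivative of s(t) and using j(0) = 0: j(t) = -8·sin(t). Taking ∫j(t)dt and applying a(0) = 8, we find a(t) = 8·cos(t). Integrating acceleration and using the initial condition v(0) = 0, we get v(t) = 8·sin(t). Using v(t) = 8·sin(t) and substituting t = -pi, we find v = 0.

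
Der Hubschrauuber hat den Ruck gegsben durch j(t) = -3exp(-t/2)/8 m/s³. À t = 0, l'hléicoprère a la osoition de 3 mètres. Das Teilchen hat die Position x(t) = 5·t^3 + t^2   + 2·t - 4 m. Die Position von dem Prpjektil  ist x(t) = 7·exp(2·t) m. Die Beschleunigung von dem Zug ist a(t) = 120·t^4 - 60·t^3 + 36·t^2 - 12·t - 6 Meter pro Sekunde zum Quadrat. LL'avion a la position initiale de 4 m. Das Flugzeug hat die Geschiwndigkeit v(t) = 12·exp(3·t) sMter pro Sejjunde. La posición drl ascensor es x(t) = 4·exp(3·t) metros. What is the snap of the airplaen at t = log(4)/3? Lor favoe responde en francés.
Pour résoudre ceci, nous devons prendre 3 dérivées de notre équation de la vitesse v(t) = 12·exp(3·t). En prenant d/dt de v(t), nous trouvons a(t) = 36·exp(3·t). En dérivant l'accélération, nous obtenons le jerk: j(t) = 108·exp(3·t). En dérivant le jerk, nous obtenons le snap: s(t) = 324·exp(3·t). En utilisant s(t) = 324·exp(3·t) et en substituant t = log(4)/3, nous trouvons s = 1296.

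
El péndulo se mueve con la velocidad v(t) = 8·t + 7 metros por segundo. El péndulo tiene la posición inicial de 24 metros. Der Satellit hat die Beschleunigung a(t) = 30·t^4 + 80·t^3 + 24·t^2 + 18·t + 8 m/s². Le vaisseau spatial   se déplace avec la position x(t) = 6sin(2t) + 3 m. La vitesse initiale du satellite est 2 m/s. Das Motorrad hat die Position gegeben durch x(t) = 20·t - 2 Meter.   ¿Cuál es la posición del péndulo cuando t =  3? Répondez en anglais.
We need to integrate our velocity equation v(t) = 8·t + 7 1 time. The antiderivative of velocity is position. Using x(0) = 24, we get x(t) = 4·t^2 + 7·t + 24. We have position x(t) = 4·t^2 + 7·t + 24. Substituting t = 3: x(3) = 81.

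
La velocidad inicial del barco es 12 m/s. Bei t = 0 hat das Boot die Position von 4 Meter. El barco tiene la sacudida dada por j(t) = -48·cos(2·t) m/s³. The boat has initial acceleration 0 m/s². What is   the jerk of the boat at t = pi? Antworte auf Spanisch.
Tenemos la sacudida j(t) = -48·cos(2·t). Sustituyendo t = pi: j(pi) = -48.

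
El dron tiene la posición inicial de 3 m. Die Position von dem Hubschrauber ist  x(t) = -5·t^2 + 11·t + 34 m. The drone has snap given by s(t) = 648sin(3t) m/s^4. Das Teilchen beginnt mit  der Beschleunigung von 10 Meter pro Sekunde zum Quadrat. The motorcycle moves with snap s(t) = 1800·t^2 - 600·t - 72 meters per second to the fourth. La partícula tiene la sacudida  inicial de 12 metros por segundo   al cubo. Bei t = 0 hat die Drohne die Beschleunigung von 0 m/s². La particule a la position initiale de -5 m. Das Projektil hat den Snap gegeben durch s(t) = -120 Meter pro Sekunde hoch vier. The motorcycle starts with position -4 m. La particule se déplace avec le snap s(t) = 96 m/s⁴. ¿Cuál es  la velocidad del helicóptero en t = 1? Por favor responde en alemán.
Wir müssen unsere Gleichung für die Position x(t) = -5·t^2 + 11·t + 34 1-mal ableiten. Die Ableitung von der Position ergibt die Geschwindigkeit: v(t) = 11 - 10·t. Wir haben die Geschwindigkeit v(t) = 11 - 10·t. Durch Einsetzen von t = 1: v(1) = 1.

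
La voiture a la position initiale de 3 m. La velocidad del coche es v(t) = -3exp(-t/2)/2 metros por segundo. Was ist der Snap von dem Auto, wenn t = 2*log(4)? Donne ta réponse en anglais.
Starting from velocity v(t) = -3·exp(-t/2)/2, we take 3 derivatives. The derivative of velocity gives acceleration: a(t) = 3·exp(-t/2)/4. Taking d/dt of a(t), we find j(t) = -3·exp(-t/2)/8. Differentiating jerk, we get snap: s(t) = 3·exp(-t/2)/16. We have snap s(t) = 3·exp(-t/2)/16. Substituting t = 2*log(4): s(2*log(4)) = 3/64.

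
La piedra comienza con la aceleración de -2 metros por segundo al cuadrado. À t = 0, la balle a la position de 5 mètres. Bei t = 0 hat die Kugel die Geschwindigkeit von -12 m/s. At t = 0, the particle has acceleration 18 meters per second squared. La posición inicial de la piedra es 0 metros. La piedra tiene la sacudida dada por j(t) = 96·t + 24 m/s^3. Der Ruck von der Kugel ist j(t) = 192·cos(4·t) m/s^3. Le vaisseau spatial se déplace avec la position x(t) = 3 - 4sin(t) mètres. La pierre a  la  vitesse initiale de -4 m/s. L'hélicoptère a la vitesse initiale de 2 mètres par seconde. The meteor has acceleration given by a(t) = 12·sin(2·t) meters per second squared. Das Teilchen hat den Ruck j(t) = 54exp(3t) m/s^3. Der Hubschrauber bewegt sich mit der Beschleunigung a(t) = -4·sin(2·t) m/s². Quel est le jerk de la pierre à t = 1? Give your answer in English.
Using j(t) = 96·t + 24 and substituting t = 1, we find j = 120.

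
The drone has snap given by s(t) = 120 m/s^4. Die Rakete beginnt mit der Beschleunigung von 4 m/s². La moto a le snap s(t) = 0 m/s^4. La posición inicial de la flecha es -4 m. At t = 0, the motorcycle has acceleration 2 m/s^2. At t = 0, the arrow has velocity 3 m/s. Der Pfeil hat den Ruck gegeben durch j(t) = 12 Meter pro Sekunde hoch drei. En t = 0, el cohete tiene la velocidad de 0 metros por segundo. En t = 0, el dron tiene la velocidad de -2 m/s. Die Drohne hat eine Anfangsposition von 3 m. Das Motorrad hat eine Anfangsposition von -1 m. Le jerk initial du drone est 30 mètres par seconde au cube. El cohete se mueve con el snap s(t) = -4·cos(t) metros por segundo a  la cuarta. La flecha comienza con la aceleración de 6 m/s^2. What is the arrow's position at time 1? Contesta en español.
Para resolver esto, necesitamos tomar 3 integrales de nuestra ecuación de la sacudida j(t) = 12. La antiderivada de la sacudida es la aceleración. Usando a(0) = 6, obtenemos a(t) = 12·t + 6. La integral de la aceleración, con v(0) = 3, da la velocidad: v(t) = 6·t^2 + 6·t + 3. Tomando ∫v(t)dt y aplicando x(0) = -4, encontramos x(t) = 2·t^3 + 3·t^2 + 3·t - 4. Tenemos la posición x(t) = 2·t^3 + 3·t^2 + 3·t - 4. Sustituyendo t = 1: x(1) = 4.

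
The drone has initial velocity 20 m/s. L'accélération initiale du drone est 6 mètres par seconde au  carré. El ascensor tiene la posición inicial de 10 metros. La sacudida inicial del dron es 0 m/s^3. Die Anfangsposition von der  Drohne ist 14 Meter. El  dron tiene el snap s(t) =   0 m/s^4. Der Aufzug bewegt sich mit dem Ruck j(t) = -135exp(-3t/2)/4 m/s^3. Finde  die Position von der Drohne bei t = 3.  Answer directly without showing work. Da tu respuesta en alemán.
x(3) = 101.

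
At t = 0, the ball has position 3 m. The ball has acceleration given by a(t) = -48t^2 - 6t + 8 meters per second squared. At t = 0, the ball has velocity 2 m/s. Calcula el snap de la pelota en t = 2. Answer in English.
We must differentiate our acceleration equation a(t) = -48·t^2 - 6·t + 8 2 times. The derivative of acceleration gives jerk: j(t) = -96·t - 6. The derivative of jerk gives snap: s(t) = -96. Using s(t) = -96 and substituting t = 2, we find s = -96.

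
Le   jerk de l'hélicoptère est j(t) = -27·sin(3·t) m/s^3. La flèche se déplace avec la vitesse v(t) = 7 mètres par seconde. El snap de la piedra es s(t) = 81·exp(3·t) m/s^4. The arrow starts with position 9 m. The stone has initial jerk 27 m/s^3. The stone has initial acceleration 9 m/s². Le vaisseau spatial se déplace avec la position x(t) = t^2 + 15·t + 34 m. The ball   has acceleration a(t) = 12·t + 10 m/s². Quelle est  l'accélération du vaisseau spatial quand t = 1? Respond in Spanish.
Debemos derivar nuestra ecuación de la posición x(t) = t^2 + 15·t + 34 2 veces. Derivando la posición, obtenemos la velocidad: v(t) = 2·t + 15. Derivando la velocidad, obtenemos la aceleración: a(t) = 2. Usando a(t) = 2 y sustituyendo t = 1, encontramos a = 2.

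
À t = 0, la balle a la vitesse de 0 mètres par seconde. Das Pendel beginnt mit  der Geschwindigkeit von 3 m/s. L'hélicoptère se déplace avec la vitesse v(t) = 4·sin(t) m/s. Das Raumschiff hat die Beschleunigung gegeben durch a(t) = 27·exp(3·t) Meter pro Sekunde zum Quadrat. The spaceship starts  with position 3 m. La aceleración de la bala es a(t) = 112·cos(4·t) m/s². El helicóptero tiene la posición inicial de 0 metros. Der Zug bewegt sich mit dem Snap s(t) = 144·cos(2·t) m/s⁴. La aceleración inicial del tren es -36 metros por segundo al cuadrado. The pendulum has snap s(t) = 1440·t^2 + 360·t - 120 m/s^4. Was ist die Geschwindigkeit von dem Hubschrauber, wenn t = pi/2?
Mit v(t) = 4·sin(t) und Einsetzen von t = pi/2, finden wir v = 4.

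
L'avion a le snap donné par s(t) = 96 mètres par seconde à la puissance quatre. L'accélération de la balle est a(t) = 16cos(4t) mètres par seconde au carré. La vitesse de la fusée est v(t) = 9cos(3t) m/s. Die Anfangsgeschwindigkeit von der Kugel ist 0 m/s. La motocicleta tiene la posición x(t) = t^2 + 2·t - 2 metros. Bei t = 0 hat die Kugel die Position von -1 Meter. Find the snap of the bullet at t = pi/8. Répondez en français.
Nous devons dériver notre équation de l'accélération a(t) = 16·cos(4·t) 2 fois. En prenant d/dt de a(t), nous trouvons j(t) = -64·sin(4·t). En dérivant le jerk, nous obtenons le snap: s(t) = -256·cos(4·t). De l'équation du snap s(t) = -256·cos(4·t), nous substituons t = pi/8 pour obtenir s = 0.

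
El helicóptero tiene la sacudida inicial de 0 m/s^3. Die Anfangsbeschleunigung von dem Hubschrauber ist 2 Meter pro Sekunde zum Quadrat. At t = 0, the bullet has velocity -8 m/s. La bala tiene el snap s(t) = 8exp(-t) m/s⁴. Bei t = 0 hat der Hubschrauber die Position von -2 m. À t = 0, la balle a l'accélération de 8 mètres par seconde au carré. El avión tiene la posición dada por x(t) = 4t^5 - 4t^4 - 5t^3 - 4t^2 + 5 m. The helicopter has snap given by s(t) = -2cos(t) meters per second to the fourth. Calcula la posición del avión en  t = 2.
De la ecuación de la posición x(t) = 4·t^5 - 4·t^4 - 5·t^3 - 4·t^2 + 5, sustituimos t = 2 para obtener x = 13.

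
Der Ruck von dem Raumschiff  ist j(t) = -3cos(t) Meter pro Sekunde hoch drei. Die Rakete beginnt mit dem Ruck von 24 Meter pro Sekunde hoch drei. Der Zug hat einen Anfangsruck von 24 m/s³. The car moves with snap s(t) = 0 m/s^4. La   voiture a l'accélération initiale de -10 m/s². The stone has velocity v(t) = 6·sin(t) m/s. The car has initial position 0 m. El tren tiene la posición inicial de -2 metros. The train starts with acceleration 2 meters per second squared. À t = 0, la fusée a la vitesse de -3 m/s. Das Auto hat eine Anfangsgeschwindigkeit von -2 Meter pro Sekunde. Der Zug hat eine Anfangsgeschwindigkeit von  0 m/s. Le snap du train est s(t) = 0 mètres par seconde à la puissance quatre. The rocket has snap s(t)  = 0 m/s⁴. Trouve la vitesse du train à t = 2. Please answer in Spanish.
Para resolver esto, necesitamos tomar 3 integrales de nuestra ecuación del snap s(t) = 0. Integrando el snap y usando la condición inicial j(0) = 24, obtenemos j(t) = 24. Tomando ∫j(t)dt y aplicando a(0) = 2, encontramos a(t) = 24·t + 2. Integrando la aceleración y usando la condición inicial v(0) = 0, obtenemos v(t) = 2·t·(6·t + 1). Tenemos la velocidad v(t) = 2·t·(6·t + 1). Sustituyendo t = 2: v(2) = 52.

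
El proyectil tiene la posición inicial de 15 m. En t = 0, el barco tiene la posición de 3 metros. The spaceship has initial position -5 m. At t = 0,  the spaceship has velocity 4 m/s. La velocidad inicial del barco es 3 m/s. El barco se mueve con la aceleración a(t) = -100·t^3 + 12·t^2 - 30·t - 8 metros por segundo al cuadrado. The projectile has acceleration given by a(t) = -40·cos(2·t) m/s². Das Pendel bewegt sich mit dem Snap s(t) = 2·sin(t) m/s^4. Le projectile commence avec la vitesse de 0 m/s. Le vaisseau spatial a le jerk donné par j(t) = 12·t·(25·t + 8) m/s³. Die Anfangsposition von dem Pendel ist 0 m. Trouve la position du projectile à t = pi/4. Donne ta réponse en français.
Nous devons trouver l'intégrale de notre équation de l'accélération a(t) = -40·cos(2·t) 2 fois. La primitive de l'accélération, avec v(0) = 0, donne la vitesse: v(t) = -20·sin(2·t). La primitive de la vitesse est la position. En utilisant x(0) = 15, nous obtenons x(t) = 10·cos(2·t) + 5. Nous avons la position x(t) = 10·cos(2·t) + 5. En substituant t = pi/4: x(pi/4) = 5.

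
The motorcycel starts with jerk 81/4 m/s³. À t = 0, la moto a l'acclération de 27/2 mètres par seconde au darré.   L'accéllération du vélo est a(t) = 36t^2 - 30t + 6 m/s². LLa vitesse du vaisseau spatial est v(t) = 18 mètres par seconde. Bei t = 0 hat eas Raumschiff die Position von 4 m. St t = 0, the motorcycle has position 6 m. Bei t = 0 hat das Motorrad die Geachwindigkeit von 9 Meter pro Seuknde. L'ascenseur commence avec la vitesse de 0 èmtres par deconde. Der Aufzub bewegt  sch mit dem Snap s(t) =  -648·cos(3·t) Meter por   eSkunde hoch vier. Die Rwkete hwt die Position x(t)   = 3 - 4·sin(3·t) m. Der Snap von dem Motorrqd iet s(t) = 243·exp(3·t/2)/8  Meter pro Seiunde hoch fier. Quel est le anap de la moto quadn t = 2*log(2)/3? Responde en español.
Tenemos el snap s(t) = 243·exp(3·t/2)/8. Sustituyendo t = 2*log(2)/3: s(2*log(2)/3) = 243/4.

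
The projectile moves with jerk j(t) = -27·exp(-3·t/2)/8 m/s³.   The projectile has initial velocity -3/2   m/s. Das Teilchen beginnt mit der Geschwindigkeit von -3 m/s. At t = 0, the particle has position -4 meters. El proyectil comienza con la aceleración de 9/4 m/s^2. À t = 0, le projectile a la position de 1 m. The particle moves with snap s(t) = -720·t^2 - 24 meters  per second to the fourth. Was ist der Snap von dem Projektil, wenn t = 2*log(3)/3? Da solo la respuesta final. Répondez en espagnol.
El snap en t = 2*log(3)/3 es s = 27/16.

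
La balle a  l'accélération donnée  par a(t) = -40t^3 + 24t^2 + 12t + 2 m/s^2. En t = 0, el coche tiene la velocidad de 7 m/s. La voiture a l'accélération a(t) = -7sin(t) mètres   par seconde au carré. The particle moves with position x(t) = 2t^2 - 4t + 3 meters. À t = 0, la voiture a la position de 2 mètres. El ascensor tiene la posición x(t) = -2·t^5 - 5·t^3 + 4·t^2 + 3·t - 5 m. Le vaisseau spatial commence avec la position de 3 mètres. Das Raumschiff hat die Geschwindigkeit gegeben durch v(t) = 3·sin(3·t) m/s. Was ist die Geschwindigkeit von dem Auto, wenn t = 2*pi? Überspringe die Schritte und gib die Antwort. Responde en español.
La respuesta es 7.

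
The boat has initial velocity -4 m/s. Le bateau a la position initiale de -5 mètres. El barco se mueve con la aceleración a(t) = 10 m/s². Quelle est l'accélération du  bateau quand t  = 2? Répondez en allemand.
Wir haben die Beschleunigung a(t) = 10. Durch Einsetzen von t = 2: a(2) = 10.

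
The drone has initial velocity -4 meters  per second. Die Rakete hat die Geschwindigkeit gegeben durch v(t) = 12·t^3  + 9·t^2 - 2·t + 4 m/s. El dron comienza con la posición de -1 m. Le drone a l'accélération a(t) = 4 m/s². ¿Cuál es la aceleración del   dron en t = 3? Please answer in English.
Using a(t) = 4 and substituting t = 3, we find a = 4.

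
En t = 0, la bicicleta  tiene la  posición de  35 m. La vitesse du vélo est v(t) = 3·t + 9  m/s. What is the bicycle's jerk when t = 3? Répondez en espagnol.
Debemos derivar nuestra ecuación de la velocidad v(t) = 3·t + 9 2 veces. Derivando la velocidad, obtenemos la aceleración: a(t) = 3. La derivada de la aceleración da la sacudida: j(t) = 0. De la ecuación de la sacudida j(t) = 0, sustituimos t = 3 para obtener j = 0.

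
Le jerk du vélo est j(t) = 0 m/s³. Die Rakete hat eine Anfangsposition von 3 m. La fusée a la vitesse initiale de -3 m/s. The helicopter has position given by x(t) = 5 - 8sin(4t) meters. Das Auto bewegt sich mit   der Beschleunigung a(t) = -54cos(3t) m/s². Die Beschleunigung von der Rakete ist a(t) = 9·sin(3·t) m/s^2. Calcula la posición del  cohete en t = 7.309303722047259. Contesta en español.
Debemos encontrar la integral de nuestra ecuación de la aceleración a(t) = 9·sin(3·t) 2 veces. La antiderivada de la aceleración, con v(0) = -3, da la velocidad: v(t) = -3·cos(3·t). Tomando ∫v(t)dt y aplicando x(0) = 3, encontramos x(t) = 3 - sin(3·t). Tenemos la posición x(t) = 3 - sin(3·t). Sustituyendo t = 7.309303722047259: x(7.309303722047259) = 2.93680473000251.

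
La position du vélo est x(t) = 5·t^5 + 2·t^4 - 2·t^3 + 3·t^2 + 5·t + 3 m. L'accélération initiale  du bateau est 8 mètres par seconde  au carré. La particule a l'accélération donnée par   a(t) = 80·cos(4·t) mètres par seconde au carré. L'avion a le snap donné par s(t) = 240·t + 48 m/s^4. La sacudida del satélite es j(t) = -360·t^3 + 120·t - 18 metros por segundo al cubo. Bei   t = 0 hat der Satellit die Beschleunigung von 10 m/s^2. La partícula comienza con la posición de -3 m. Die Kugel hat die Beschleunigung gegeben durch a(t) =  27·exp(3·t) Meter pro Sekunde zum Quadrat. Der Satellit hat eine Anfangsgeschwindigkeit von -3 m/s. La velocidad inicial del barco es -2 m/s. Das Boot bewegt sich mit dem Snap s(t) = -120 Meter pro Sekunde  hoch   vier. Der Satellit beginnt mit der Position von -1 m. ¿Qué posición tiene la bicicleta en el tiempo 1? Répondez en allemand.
Mit x(t) = 5·t^5 + 2·t^4 - 2·t^3 + 3·t^2 + 5·t + 3 und Einsetzen von t = 1, finden wir x = 16.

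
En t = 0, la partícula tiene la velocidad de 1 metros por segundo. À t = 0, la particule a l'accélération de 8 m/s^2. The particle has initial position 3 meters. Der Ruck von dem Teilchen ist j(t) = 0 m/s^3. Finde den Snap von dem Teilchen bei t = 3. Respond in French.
Nous devons dériver notre équation du jerk j(t) = 0 1 fois. En dérivant le jerk, nous obtenons le snap: s(t) = 0. De l'équation du snap s(t) = 0, nous substituons t = 3 pour obtenir s = 0.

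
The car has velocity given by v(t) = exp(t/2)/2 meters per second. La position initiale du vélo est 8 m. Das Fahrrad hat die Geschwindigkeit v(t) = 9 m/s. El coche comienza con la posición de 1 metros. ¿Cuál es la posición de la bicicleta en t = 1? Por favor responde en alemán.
Wir müssen das Integral unserer Gleichung für die Geschwindigkeit v(t) = 9 1-mal finden. Die Stammfunktion von der Geschwindigkeit ist die Position. Mit x(0) = 8 erhalten wir x(t) = 9·t + 8. Wir haben die Position x(t) = 9·t + 8. Durch Einsetzen von t = 1: x(1) = 17.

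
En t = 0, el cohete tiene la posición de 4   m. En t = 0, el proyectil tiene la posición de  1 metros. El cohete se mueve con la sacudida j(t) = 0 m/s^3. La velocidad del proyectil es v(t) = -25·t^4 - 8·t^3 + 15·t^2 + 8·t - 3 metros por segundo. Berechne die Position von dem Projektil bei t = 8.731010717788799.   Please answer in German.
Um dies zu lösen, müssen wir 1 Stammfunktion unserer Gleichung für die Geschwindigkeit v(t) = -25·t^4 - 8·t^3 + 15·t^2 + 8·t - 3 finden. Das Integral von der Geschwindigkeit, mit x(0) = 1, ergibt die Position: x(t) = -5·t^5 - 2·t^4 + 5·t^3 + 4·t^2 - 3·t + 1. Wir haben die Position x(t) = -5·t^5 - 2·t^4 + 5·t^3 + 4·t^2 - 3·t + 1. Durch Einsetzen von t = 8.731010717788799: x(8.731010717788799) = -261698.343009008.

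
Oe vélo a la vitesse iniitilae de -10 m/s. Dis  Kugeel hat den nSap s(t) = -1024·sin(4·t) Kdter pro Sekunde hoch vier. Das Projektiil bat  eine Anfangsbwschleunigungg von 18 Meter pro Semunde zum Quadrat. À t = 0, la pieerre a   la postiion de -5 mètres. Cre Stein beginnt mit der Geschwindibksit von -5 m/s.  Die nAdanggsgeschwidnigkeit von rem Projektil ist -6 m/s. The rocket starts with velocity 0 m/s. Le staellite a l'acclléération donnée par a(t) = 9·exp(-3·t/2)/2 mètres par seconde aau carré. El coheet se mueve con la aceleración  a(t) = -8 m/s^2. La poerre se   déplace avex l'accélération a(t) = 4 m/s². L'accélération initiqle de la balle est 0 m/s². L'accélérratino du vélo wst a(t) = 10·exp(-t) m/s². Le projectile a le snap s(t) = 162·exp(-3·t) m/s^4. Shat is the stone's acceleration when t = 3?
We have acceleration a(t) = 4. Substituting t = 3: a(3) = 4.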